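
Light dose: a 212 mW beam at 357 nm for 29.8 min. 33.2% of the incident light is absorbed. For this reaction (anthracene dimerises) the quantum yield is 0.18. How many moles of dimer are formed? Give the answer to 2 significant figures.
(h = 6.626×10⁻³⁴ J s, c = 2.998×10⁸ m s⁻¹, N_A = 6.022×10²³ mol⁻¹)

6.8×10⁻⁵ mol

Photon energy at 357 nm: hc/λ = (6.626×10⁻³⁴)(2.998×10⁸)/(357×10⁻⁹) = 5.564×10⁻¹⁹ J.
Energy delivered: (212 mW)(1788 s) = 379.1 J.
Photons incident: 379.1 / 5.564×10⁻¹⁹ = 6.813×10²⁰, i.e. 6.813×10²⁰/6.022×10²³ = 0.001131 mol.
Photons absorbed: 0.332 × 0.001131 = 3.755×10⁻⁴ mol.
Product: Φ × n_abs = 0.18 × 3.755×10⁻⁴ = 6.759×10⁻⁵ mol.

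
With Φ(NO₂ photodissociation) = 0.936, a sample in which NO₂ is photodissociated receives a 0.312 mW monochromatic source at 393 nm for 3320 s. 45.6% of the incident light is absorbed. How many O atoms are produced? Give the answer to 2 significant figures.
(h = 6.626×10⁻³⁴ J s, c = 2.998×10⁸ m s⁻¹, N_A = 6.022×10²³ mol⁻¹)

8.7×10¹⁷ atoms

Photon energy at 393 nm: hc/λ = (6.626×10⁻³⁴)(2.998×10⁸)/(393×10⁻⁹) = 5.055×10⁻¹⁹ J.
Energy delivered: (0.312 mW)(3320 s) = 1.036 J.
Photons incident: 1.036 / 5.055×10⁻¹⁹ = 2.049×10¹⁸, i.e. 2.049×10¹⁸/6.022×10²³ = 3.403×10⁻⁶ mol.
Photons absorbed: 0.456 × 3.403×10⁻⁶ = 1.552×10⁻⁶ mol.
Product: Φ × n_abs = 0.936 × 1.552×10⁻⁶ = 1.453×10⁻⁶ mol.
As a count: 1.453×10⁻⁶ × 6.022×10²³ = 8.7×10¹⁷.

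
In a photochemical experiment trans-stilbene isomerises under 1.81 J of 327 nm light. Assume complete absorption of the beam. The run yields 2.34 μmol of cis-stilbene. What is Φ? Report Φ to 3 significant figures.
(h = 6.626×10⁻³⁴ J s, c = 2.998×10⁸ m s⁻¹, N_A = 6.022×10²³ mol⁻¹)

Product: 2.34 μmol = 2.34×10⁻⁶ mol.
Photon energy at 327 nm: hc/λ = (6.626×10⁻³⁴)(2.998×10⁸)/(327×10⁻⁹) = 6.075×10⁻¹⁹ J.
Photons incident: 1.81 / 6.075×10⁻¹⁹ = 2.979×10¹⁸, i.e. 2.979×10¹⁸/6.022×10²³ = 4.947×10⁻⁶ mol.
Φ = 2.34×10⁻⁶ mol / 4.947×10⁻⁶ mol photons = 0.473.

Φ = 0.473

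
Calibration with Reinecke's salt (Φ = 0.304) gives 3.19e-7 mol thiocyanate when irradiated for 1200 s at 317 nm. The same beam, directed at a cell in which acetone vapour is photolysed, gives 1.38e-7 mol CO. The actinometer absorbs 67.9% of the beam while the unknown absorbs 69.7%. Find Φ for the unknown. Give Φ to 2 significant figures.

Φ = 0.13

Photons absorbed by the actinometer: 3.19e-7 / 0.304 = 1.049e-6 mol.
Incident flux: 1.049e-6 / 0.679 = 1.545e-6 einstein.
Absorbed by unknown: 0.697 × 1.545e-6 = 1.077e-6 mol.
Φ(unknown) = 1.38e-7 / 1.077e-6 = 0.13.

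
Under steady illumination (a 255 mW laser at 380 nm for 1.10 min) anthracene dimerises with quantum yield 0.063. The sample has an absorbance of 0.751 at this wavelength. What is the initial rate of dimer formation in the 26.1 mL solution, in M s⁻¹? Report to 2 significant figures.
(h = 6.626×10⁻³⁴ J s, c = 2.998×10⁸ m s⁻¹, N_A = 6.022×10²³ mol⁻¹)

Photon energy at 380 nm: hc/λ = (6.626×10⁻³⁴)(2.998×10⁸)/(380×10⁻⁹) = 5.228×10⁻¹⁹ J.
Energy delivered: (255 mW)(66 s) = 16.83 J.
Photons incident: 16.83 / 5.228×10⁻¹⁹ = 3.219×10¹⁹, i.e. 3.219×10¹⁹/6.022×10²³ = 5.345×10⁻⁵ mol.
Fraction absorbed: 1 − 10^(−0.751) = 0.8226.
Photons absorbed: 0.8226 × 5.345×10⁻⁵ = 4.397×10⁻⁵ mol.
Product formed: 0.063 × 4.397×10⁻⁵ = 2.770×10⁻⁶ mol.
Rate: 2.770×10⁻⁶ mol / (66 s × 0.0261 L) = 1.6×10⁻⁶ M s⁻¹.

1.6×10⁻⁶ M s⁻¹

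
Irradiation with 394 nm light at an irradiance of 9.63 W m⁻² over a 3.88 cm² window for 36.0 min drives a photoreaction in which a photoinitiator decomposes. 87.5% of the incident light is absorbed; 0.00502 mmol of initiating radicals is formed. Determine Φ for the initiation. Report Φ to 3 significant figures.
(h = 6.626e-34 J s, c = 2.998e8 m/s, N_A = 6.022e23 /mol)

Φ = 0.216

Product: 0.00502 mmol = 5.02e-6 mol.
Photon energy at 394 nm: hc/λ = (6.626e-34)(2.998e8)/(394e-9) = 5.042e-19 J.
Energy delivered: (9.63 W m⁻²)(3.88e-4 m²)(2160 s) = 8.071 J.
Photons incident: 8.071 / 5.042e-19 = 1.601e19, i.e. 1.601e19/6.022e23 = 2.659e-5 mol.
Photons absorbed: 0.875 × 2.659e-5 = 2.327e-5 mol.
Φ = 5.02e-6 mol / 2.327e-5 mol photons = 0.216.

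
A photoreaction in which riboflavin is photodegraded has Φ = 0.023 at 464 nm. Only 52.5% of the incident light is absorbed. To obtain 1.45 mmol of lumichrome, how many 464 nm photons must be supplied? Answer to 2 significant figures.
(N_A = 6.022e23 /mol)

7.2e22 photons

Product: 1.45 mmol = 0.00145 mol.
Photons that must be absorbed: 0.00145 / 0.023 = 0.06304 mol.
Incident photons needed: 0.06304 / 0.525 = 0.1201 mol.
Photon count: 0.1201 × 6.022e23 = 7.2e22.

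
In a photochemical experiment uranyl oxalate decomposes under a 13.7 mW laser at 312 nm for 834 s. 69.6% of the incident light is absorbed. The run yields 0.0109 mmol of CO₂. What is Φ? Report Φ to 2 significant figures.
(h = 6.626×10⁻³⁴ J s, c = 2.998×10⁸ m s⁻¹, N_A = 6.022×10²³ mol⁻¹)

Product: 0.0109 mmol = 1.09×10⁻⁵ mol.
Photon energy at 312 nm: hc/λ = (6.626×10⁻³⁴)(2.998×10⁸)/(312×10⁻⁹) = 6.367×10⁻¹⁹ J.
Energy delivered: (13.7 mW)(834 s) = 11.43 J.
Photons incident: 11.43 / 6.367×10⁻¹⁹ = 1.795×10¹⁹, i.e. 1.795×10¹⁹/6.022×10²³ = 2.981×10⁻⁵ mol.
Photons absorbed: 0.696 × 2.981×10⁻⁵ = 2.075×10⁻⁵ mol.
Φ = 1.09×10⁻⁵ mol / 2.075×10⁻⁵ mol photons = 0.53.

Φ = 0.53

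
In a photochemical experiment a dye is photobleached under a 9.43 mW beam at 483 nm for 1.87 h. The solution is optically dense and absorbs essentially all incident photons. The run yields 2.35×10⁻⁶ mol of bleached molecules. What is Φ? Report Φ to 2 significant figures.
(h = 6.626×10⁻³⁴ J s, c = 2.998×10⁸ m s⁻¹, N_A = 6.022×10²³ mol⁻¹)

Φ = 0.0092

Photon energy at 483 nm: hc/λ = (6.626×10⁻³⁴)(2.998×10⁸)/(483×10⁻⁹) = 4.113×10⁻¹⁹ J.
Energy delivered: (9.43 mW)(6732 s) = 63.48 J.
Photons incident: 63.48 / 4.113×10⁻¹⁹ = 1.543×10²⁰, i.e. 1.543×10²⁰/6.022×10²³ = 2.562×10⁻⁴ mol.
Φ = 2.35×10⁻⁶ mol / 2.562×10⁻⁴ mol photons = 0.0092.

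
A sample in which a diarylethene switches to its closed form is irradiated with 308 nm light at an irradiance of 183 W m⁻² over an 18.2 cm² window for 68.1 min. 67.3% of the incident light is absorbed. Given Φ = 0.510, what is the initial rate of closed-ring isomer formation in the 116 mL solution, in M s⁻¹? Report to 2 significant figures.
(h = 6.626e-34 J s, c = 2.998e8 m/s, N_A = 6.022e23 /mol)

2.5e-6 M s⁻¹

Photon energy at 308 nm: hc/λ = (6.626e-34)(2.998e8)/(308e-9) = 6.450e-19 J.
Energy delivered: (183 W m⁻²)(18.2e-4 m²)(4086 s) = 1361 J.
Photons incident: 1361 / 6.450e-19 = 2.110e21, i.e. 2.110e21/6.022e23 = 0.003504 mol.
Photons absorbed: 0.673 × 0.003504 = 0.002358 mol.
Product formed: 0.510 × 0.002358 = 0.001203 mol.
Rate: 0.001203 mol / (4086 s × 0.116 L) = 2.5e-6 M s⁻¹.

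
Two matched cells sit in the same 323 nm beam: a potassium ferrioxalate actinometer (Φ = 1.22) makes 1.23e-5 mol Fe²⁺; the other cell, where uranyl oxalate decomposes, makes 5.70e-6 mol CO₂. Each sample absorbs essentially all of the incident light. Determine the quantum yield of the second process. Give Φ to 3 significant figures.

Φ = 0.565

Photons absorbed by the actinometer: 1.23e-5 / 1.22 = 1.008e-5 mol.
Φ(unknown) = 5.70e-6 / 1.008e-5 = 0.565.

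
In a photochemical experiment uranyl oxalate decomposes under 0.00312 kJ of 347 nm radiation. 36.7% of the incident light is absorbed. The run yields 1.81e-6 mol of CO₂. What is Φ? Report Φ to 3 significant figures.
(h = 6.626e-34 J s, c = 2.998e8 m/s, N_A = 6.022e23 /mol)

Φ = 0.545

Photon energy at 347 nm: hc/λ = (6.626e-34)(2.998e8)/(347e-9) = 5.725e-19 J.
Incident energy: 0.00312 kJ = 3.12 J.
Photons incident: 3.12 / 5.725e-19 = 5.450e18, i.e. 5.450e18/6.022e23 = 9.050e-6 mol.
Photons absorbed: 0.367 × 9.050e-6 = 3.321e-6 mol.
Φ = 1.81e-6 mol / 3.321e-6 mol photons = 0.545.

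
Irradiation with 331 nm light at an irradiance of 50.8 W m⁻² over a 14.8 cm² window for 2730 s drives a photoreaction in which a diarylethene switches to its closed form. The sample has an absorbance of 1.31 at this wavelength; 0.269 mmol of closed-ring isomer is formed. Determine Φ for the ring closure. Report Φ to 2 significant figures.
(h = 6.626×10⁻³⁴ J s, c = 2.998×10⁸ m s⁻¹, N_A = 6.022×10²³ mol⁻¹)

Product: 0.269 mmol = 2.69×10⁻⁴ mol.
Photon energy at 331 nm: hc/λ = (6.626×10⁻³⁴)(2.998×10⁸)/(331×10⁻⁹) = 6.001×10⁻¹⁹ J.
Energy delivered: (50.8 W m⁻²)(14.8×10⁻⁴ m²)(2730 s) = 205.3 J.
Photons incident: 205.3 / 6.001×10⁻¹⁹ = 3.421×10²⁰, i.e. 3.421×10²⁰/6.022×10²³ = 5.681×10⁻⁴ mol.
Fraction absorbed: 1 − 10^(−1.31) = 0.9510.
Photons absorbed: 0.9510 × 5.681×10⁻⁴ = 5.403×10⁻⁴ mol.
Φ = 2.69×10⁻⁴ mol / 5.403×10⁻⁴ mol photons = 0.50.

Φ = 0.50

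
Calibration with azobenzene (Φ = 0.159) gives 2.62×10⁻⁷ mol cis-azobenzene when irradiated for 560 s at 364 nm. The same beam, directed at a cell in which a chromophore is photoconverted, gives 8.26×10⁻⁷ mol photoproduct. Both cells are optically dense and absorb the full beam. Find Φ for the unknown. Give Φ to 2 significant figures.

Photons absorbed by the actinometer: 2.62×10⁻⁷ / 0.159 = 1.648×10⁻⁶ mol.
Φ(unknown) = 8.26×10⁻⁷ / 1.648×10⁻⁶ = 0.50.

Φ = 0.50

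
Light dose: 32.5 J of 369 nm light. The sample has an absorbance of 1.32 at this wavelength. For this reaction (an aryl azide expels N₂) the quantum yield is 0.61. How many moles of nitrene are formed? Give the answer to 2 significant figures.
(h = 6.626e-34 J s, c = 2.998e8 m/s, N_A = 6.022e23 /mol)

Photon energy at 369 nm: hc/λ = (6.626e-34)(2.998e8)/(369e-9) = 5.383e-19 J.
Photons incident: 32.5 / 5.383e-19 = 6.038e19, i.e. 6.038e19/6.022e23 = 1.003e-4 mol.
Fraction absorbed: 1 − 10^(−1.32) = 0.9521.
Photons absorbed: 0.9521 × 1.003e-4 = 9.550e-5 mol.
Product: Φ × n_abs = 0.61 × 9.550e-5 = 5.826e-5 mol.

5.8e-5 mol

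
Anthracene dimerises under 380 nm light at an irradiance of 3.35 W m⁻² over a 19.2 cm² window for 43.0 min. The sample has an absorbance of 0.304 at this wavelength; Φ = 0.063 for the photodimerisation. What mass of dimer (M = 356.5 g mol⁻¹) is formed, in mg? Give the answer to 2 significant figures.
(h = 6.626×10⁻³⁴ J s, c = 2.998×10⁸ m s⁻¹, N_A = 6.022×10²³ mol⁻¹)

0.60 mg

Photon energy at 380 nm: hc/λ = (6.626×10⁻³⁴)(2.998×10⁸)/(380×10⁻⁹) = 5.228×10⁻¹⁹ J.
Energy delivered: (3.35 W m⁻²)(19.2×10⁻⁴ m²)(2580 s) = 16.59 J.
Photons incident: 16.59 / 5.228×10⁻¹⁹ = 3.173×10¹⁹, i.e. 3.173×10¹⁹/6.022×10²³ = 5.269×10⁻⁵ mol.
Fraction absorbed: 1 − 10^(−0.304) = 0.5034.
Photons absorbed: 0.5034 × 5.269×10⁻⁵ = 2.652×10⁻⁵ mol.
Product: Φ × n_abs = 0.063 × 2.652×10⁻⁵ = 1.671×10⁻⁶ mol.
Mass: 1.671×10⁻⁶ × 356.5 = 5.957×10⁻⁴ g = 0.60 mg.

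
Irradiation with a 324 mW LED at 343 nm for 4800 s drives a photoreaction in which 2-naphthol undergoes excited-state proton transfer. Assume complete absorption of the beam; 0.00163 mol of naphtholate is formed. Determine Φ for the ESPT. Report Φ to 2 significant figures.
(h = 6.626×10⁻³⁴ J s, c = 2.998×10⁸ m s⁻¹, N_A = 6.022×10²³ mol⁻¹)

Φ = 0.37

Photon energy at 343 nm: hc/λ = (6.626×10⁻³⁴)(2.998×10⁸)/(343×10⁻⁹) = 5.791×10⁻¹⁹ J.
Energy delivered: (324 mW)(4800 s) = 1555 J.
Photons incident: 1555 / 5.791×10⁻¹⁹ = 2.685×10²¹, i.e. 2.685×10²¹/6.022×10²³ = 0.004459 mol.
Φ = 0.00163 mol / 0.004459 mol photons = 0.37.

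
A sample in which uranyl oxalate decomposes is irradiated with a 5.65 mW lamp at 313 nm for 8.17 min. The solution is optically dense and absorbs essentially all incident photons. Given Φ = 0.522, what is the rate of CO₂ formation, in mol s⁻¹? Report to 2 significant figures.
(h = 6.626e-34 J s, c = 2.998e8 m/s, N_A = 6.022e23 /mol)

7.7e-9 mol s⁻¹

Photon energy at 313 nm: hc/λ = (6.626e-34)(2.998e8)/(313e-9) = 6.347e-19 J.
Energy delivered: (5.65 mW)(490.2 s) = 2.770 J.
Photons incident: 2.770 / 6.347e-19 = 4.364e18, i.e. 4.364e18/6.022e23 = 7.247e-6 mol.
Product formed: 0.522 × 7.247e-6 = 3.783e-6 mol.
Rate: 3.783e-6 / 490.2 s = 7.7e-9 mol s⁻¹.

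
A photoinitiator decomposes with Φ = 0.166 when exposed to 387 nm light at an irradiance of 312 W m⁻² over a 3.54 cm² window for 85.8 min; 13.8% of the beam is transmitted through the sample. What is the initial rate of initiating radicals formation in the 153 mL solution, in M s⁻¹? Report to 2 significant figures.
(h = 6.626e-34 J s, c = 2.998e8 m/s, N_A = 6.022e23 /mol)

Photon energy at 387 nm: hc/λ = (6.626e-34)(2.998e8)/(387e-9) = 5.133e-19 J.
Energy delivered: (312 W m⁻²)(3.54e-4 m²)(5148 s) = 568.6 J.
Photons incident: 568.6 / 5.133e-19 = 1.108e21, i.e. 1.108e21/6.022e23 = 0.001840 mol.
Fraction absorbed: 1 − 13.8/100 = 0.8620.
Photons absorbed: 0.8620 × 0.001840 = 0.001586 mol.
Product formed: 0.166 × 0.001586 = 2.633e-4 mol.
Rate: 2.633e-4 mol / (5148 s × 0.153 L) = 3.3e-7 M s⁻¹.

3.3e-7 M s⁻¹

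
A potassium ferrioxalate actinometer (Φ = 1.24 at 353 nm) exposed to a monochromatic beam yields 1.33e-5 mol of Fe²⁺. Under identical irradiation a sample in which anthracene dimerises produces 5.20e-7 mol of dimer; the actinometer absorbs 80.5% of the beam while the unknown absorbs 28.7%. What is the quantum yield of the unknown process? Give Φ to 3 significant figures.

Photons absorbed by the actinometer: 1.33e-5 / 1.24 = 1.073e-5 mol.
Incident flux: 1.073e-5 / 0.805 = 1.333e-5 einstein.
Absorbed by unknown: 0.287 × 1.333e-5 = 3.826e-6 mol.
Φ(unknown) = 5.20e-7 / 3.826e-6 = 0.136.

Φ = 0.136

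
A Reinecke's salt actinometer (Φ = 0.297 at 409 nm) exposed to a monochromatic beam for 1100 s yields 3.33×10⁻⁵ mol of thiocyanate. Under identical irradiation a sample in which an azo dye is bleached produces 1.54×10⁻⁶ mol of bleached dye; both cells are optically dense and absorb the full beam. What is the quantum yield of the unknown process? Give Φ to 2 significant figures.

Φ = 0.014

Photons absorbed by the actinometer: 3.33×10⁻⁵ / 0.297 = 1.121×10⁻⁴ mol.
Φ(unknown) = 1.54×10⁻⁶ / 1.121×10⁻⁴ = 0.014.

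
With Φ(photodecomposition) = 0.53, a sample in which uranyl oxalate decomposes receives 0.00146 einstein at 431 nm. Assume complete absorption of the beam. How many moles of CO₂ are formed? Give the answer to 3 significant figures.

Product: Φ × n_abs = 0.53 × 0.00146 = 7.738×10⁻⁴ mol.

7.74×10⁻⁴ mol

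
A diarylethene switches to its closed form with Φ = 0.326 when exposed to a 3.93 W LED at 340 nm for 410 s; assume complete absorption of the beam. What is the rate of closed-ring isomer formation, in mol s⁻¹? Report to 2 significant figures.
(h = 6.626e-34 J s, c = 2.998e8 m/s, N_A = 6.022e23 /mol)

3.6e-6 mol s⁻¹

Photon energy at 340 nm: hc/λ = (6.626e-34)(2.998e8)/(340e-9) = 5.843e-19 J.
Energy delivered: (3.93 W)(410 s) = 1611 J.
Photons incident: 1611 / 5.843e-19 = 2.757e21, i.e. 2.757e21/6.022e23 = 0.004578 mol.
Product formed: 0.326 × 0.004578 = 0.001492 mol.
Rate: 0.001492 / 410 s = 3.6e-6 mol s⁻¹.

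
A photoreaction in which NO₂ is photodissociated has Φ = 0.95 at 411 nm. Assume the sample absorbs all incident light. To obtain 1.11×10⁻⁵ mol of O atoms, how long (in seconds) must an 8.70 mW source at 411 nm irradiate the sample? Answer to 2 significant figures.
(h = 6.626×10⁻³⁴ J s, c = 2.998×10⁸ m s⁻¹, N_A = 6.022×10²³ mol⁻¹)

t ≈ 390 s

Photons that must be absorbed: 1.11×10⁻⁵ / 0.95 = 1.168×10⁻⁵ mol.
Photon energy: hc/λ = 4.833×10⁻¹⁹ J; per mole, 2.910×10⁵ J mol⁻¹.
Energy required: 1.168×10⁻⁵ × 2.910×10⁵ = 3.399 J.
Time: 3.399 J / 0.0087 W = 390 s.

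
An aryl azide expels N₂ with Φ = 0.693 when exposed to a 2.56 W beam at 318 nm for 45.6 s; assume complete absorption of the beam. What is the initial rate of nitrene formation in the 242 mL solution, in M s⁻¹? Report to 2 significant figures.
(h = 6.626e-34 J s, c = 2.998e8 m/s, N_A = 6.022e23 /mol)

1.9e-5 M s⁻¹

Photon energy at 318 nm: hc/λ = (6.626e-34)(2.998e8)/(318e-9) = 6.247e-19 J.
Energy delivered: (2.56 W)(45.6 s) = 116.7 J.
Photons incident: 116.7 / 6.247e-19 = 1.868e20, i.e. 1.868e20/6.022e23 = 3.102e-4 mol.
Product formed: 0.693 × 3.102e-4 = 2.150e-4 mol.
Rate: 2.150e-4 mol / (45.6 s × 0.242 L) = 1.9e-5 M s⁻¹.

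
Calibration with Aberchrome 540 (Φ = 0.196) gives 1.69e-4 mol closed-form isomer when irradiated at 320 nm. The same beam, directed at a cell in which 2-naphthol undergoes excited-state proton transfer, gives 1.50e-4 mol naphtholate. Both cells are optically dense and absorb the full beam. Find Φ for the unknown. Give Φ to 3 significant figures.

Φ = 0.174

Photons absorbed by the actinometer: 1.69e-4 / 0.196 = 8.622e-4 mol.
Φ(unknown) = 1.50e-4 / 8.622e-4 = 0.174.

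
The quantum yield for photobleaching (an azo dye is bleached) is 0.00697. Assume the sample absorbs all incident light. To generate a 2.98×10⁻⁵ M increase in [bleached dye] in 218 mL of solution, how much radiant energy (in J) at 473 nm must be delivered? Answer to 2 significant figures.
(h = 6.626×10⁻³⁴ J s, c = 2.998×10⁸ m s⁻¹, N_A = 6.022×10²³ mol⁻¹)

240 J

Product: (2.98×10⁻⁵ M)(0.218 L) = 6.496×10⁻⁶ mol.
Photons that must be absorbed: 6.496×10⁻⁶ / 0.00697 = 9.320×10⁻⁴ mol.
Photon energy: hc/λ = 4.200×10⁻¹⁹ J; per mole, 2.529×10⁵ J mol⁻¹.
Energy required: 9.320×10⁻⁴ × 2.529×10⁵ = 240 J.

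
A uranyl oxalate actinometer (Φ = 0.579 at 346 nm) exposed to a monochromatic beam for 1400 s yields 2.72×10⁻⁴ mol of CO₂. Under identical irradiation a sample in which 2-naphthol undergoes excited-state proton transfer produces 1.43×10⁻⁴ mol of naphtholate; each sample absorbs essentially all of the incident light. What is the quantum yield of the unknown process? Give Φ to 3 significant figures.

Φ = 0.304

Photons absorbed by the actinometer: 2.72×10⁻⁴ / 0.579 = 4.698×10⁻⁴ mol.
Φ(unknown) = 1.43×10⁻⁴ / 4.698×10⁻⁴ = 0.304.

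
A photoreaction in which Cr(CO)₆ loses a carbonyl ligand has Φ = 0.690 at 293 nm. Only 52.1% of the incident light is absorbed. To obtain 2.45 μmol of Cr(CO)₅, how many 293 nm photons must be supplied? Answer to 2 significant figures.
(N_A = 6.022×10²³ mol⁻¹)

4.1×10¹⁸ photons

Product: 2.45 μmol = 2.45×10⁻⁶ mol.
Photons that must be absorbed: 2.45×10⁻⁶ / 0.690 = 3.551×10⁻⁶ mol.
Incident photons needed: 3.551×10⁻⁶ / 0.521 = 6.816×10⁻⁶ mol.
Photon count: 6.816×10⁻⁶ × 6.022×10²³ = 4.1×10¹⁸.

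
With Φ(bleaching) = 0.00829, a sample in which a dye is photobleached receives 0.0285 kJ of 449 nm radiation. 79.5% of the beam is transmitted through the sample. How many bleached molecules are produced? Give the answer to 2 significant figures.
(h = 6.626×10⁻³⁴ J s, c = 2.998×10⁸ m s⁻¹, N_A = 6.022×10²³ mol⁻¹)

1.1×10¹⁷ bleached molecules

Photon energy at 449 nm: hc/λ = (6.626×10⁻³⁴)(2.998×10⁸)/(449×10⁻⁹) = 4.424×10⁻¹⁹ J.
Incident energy: 0.0285 kJ = 28.5 J.
Photons incident: 28.5 / 4.424×10⁻¹⁹ = 6.442×10¹⁹, i.e. 6.442×10¹⁹/6.022×10²³ = 1.070×10⁻⁴ mol.
Fraction absorbed: 1 − 79.5/100 = 0.2050.
Photons absorbed: 0.2050 × 1.070×10⁻⁴ = 2.194×10⁻⁵ mol.
Product: Φ × n_abs = 0.00829 × 2.194×10⁻⁵ = 1.819×10⁻⁷ mol.
As a count: 1.819×10⁻⁷ × 6.022×10²³ = 1.1×10¹⁷.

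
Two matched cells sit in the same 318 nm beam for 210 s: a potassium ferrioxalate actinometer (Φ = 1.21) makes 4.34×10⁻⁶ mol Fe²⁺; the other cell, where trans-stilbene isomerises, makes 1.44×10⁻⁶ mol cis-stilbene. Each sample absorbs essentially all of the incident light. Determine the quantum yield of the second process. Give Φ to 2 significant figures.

Photons absorbed by the actinometer: 4.34×10⁻⁶ / 1.21 = 3.587×10⁻⁶ mol.
Φ(unknown) = 1.44×10⁻⁶ / 3.587×10⁻⁶ = 0.40.

Φ = 0.40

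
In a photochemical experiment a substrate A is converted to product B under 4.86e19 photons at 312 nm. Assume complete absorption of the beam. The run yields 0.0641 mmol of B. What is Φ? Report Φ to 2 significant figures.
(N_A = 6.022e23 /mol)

Product: 0.0641 mmol = 6.41e-5 mol.
Moles of photons: 4.86e19 / 6.022e23 = 8.070e-5 mol.
Φ = 6.41e-5 mol / 8.070e-5 mol photons = 0.79.

Φ = 0.79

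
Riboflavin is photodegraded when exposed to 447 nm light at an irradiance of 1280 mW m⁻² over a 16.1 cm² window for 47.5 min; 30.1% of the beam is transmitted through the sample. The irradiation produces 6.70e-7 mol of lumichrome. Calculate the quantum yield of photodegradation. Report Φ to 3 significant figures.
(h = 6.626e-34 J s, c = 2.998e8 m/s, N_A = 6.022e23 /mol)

Φ = 0.0437

Photon energy at 447 nm: hc/λ = (6.626e-34)(2.998e8)/(447e-9) = 4.444e-19 J.
Energy delivered: (1280 mW m⁻²)(16.1e-4 m²)(2850 s) = 5.873 J.
Photons incident: 5.873 / 4.444e-19 = 1.322e19, i.e. 1.322e19/6.022e23 = 2.195e-5 mol.
Fraction absorbed: 1 − 30.1/100 = 0.6990.
Photons absorbed: 0.6990 × 2.195e-5 = 1.534e-5 mol.
Φ = 6.70e-7 mol / 1.534e-5 mol photons = 0.0437.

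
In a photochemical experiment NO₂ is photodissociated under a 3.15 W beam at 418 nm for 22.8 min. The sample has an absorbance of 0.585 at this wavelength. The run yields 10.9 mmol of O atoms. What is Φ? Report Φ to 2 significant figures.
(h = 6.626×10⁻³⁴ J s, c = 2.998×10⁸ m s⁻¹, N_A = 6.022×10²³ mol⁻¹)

Product: 10.9 mmol = 0.0109 mol.
Photon energy at 418 nm: hc/λ = (6.626×10⁻³⁴)(2.998×10⁸)/(418×10⁻⁹) = 4.752×10⁻¹⁹ J.
Energy delivered: (3.15 W)(1368 s) = 4309 J.
Photons incident: 4309 / 4.752×10⁻¹⁹ = 9.068×10²¹, i.e. 9.068×10²¹/6.022×10²³ = 0.01506 mol.
Fraction absorbed: 1 − 10^(−0.585) = 0.7400.
Photons absorbed: 0.7400 × 0.01506 = 0.01114 mol.
Φ = 0.0109 mol / 0.01114 mol photons = 0.98.

Φ = 0.98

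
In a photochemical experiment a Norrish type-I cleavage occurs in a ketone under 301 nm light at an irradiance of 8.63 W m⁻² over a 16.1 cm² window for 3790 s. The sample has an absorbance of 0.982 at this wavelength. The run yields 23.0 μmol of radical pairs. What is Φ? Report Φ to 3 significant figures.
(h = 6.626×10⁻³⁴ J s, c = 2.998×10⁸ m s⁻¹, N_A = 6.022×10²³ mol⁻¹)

Product: 23.0 μmol = 2.30×10⁻⁵ mol.
Photon energy at 301 nm: hc/λ = (6.626×10⁻³⁴)(2.998×10⁸)/(301×10⁻⁹) = 6.600×10⁻¹⁹ J.
Energy delivered: (8.63 W m⁻²)(16.1×10⁻⁴ m²)(3790 s) = 52.66 J.
Photons incident: 52.66 / 6.600×10⁻¹⁹ = 7.979×10¹⁹, i.e. 7.979×10¹⁹/6.022×10²³ = 1.325×10⁻⁴ mol.
Fraction absorbed: 1 − 10^(−0.982) = 0.8958.
Photons absorbed: 0.8958 × 1.325×10⁻⁴ = 1.187×10⁻⁴ mol.
Φ = 2.30×10⁻⁵ mol / 1.187×10⁻⁴ mol photons = 0.194.

Φ = 0.194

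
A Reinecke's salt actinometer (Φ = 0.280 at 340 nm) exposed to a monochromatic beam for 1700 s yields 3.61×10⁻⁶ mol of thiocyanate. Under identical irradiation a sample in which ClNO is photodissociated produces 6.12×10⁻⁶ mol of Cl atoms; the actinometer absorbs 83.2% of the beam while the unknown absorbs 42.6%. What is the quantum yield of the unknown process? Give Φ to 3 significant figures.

Photons absorbed by the actinometer: 3.61×10⁻⁶ / 0.280 = 1.289×10⁻⁵ mol.
Incident flux: 1.289×10⁻⁵ / 0.832 = 1.549×10⁻⁵ einstein.
Absorbed by unknown: 0.426 × 1.549×10⁻⁵ = 6.599×10⁻⁶ mol.
Φ(unknown) = 6.12×10⁻⁶ / 6.599×10⁻⁶ = 0.927.

Φ = 0.927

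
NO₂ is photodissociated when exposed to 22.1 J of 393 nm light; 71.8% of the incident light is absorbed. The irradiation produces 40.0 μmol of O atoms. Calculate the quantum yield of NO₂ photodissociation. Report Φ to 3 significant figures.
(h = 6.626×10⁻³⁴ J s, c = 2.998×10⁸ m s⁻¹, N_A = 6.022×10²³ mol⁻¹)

Product: 40.0 μmol = 4.00×10⁻⁵ mol.
Photon energy at 393 nm: hc/λ = (6.626×10⁻³⁴)(2.998×10⁸)/(393×10⁻⁹) = 5.055×10⁻¹⁹ J.
Photons incident: 22.1 / 5.055×10⁻¹⁹ = 4.372×10¹⁹, i.e. 4.372×10¹⁹/6.022×10²³ = 7.260×10⁻⁵ mol.
Photons absorbed: 0.718 × 7.260×10⁻⁵ = 5.213×10⁻⁵ mol.
Φ = 4.00×10⁻⁵ mol / 5.213×10⁻⁵ mol photons = 0.767.

Φ = 0.767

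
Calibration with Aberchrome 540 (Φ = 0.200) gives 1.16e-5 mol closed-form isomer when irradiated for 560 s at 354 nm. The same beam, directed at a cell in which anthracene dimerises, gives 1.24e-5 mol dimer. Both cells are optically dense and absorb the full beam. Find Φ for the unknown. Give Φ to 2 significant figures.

Φ = 0.21

Photons absorbed by the actinometer: 1.16e-5 / 0.200 = 5.800e-5 mol.
Φ(unknown) = 1.24e-5 / 5.800e-5 = 0.21.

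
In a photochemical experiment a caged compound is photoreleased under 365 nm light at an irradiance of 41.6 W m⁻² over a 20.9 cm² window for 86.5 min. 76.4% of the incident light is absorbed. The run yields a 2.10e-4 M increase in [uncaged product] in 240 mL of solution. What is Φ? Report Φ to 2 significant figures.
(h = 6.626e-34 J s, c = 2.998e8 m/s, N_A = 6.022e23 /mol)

Φ = 0.048

Product: (2.10e-4 M)(0.24 L) = 5.040e-5 mol.
Photon energy at 365 nm: hc/λ = (6.626e-34)(2.998e8)/(365e-9) = 5.442e-19 J.
Energy delivered: (41.6 W m⁻²)(20.9e-4 m²)(5190 s) = 451.2 J.
Photons incident: 451.2 / 5.442e-19 = 8.291e20, i.e. 8.291e20/6.022e23 = 0.001377 mol.
Photons absorbed: 0.764 × 0.001377 = 0.001052 mol.
Φ = 5.040e-5 mol / 0.001052 mol photons = 0.048.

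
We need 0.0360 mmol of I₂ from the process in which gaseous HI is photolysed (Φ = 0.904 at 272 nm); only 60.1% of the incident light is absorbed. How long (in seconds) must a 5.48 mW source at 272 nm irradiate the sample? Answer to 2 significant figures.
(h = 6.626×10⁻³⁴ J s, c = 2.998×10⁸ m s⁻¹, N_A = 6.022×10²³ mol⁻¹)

t ≈ 5300 s

Product: 0.0360 mmol = 3.60×10⁻⁵ mol.
Photons that must be absorbed: 3.60×10⁻⁵ / 0.904 = 3.982×10⁻⁵ mol.
Incident photons needed: 3.982×10⁻⁵ / 0.601 = 6.626×10⁻⁵ mol.
Photon energy: hc/λ = 7.303×10⁻¹⁹ J; per mole, 4.398×10⁵ J mol⁻¹.
Energy required: 6.626×10⁻⁵ × 4.398×10⁵ = 29.14 J.
Time: 29.14 J / 0.00548 W = 5300 s.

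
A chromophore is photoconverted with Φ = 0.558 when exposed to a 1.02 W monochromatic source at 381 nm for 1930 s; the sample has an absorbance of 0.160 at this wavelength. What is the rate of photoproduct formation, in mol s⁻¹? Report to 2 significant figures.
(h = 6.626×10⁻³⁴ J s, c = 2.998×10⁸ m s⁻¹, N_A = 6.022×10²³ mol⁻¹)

Photon energy at 381 nm: hc/λ = (6.626×10⁻³⁴)(2.998×10⁸)/(381×10⁻⁹) = 5.214×10⁻¹⁹ J.
Energy delivered: (1.02 W)(1930 s) = 1969 J.
Photons incident: 1969 / 5.214×10⁻¹⁹ = 3.776×10²¹, i.e. 3.776×10²¹/6.022×10²³ = 0.006270 mol.
Fraction absorbed: 1 − 10^(−0.160) = 0.3082.
Photons absorbed: 0.3082 × 0.006270 = 0.001932 mol.
Product formed: 0.558 × 0.001932 = 0.001078 mol.
Rate: 0.001078 / 1930 s = 5.6×10⁻⁷ mol s⁻¹.

5.6×10⁻⁷ mol s⁻¹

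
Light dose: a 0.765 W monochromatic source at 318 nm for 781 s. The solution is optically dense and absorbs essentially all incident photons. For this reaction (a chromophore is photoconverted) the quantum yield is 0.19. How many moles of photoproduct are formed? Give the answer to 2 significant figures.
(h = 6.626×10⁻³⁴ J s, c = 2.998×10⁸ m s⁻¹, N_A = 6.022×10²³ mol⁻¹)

Photon energy at 318 nm: hc/λ = (6.626×10⁻³⁴)(2.998×10⁸)/(318×10⁻⁹) = 6.247×10⁻¹⁹ J.
Energy delivered: (0.765 W)(781 s) = 597.5 J.
Photons incident: 597.5 / 6.247×10⁻¹⁹ = 9.565×10²⁰, i.e. 9.565×10²⁰/6.022×10²³ = 0.001588 mol.
Product: Φ × n_abs = 0.19 × 0.001588 = 3.017×10⁻⁴ mol.

3.0×10⁻⁴ mol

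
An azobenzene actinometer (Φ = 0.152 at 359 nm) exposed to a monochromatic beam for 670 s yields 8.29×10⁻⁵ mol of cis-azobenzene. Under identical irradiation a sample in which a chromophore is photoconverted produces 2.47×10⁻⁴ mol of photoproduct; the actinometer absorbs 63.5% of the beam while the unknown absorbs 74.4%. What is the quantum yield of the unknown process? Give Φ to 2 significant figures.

Φ = 0.39

Photons absorbed by the actinometer: 8.29×10⁻⁵ / 0.152 = 5.454×10⁻⁴ mol.
Incident flux: 5.454×10⁻⁴ / 0.635 = 8.589×10⁻⁴ einstein.
Absorbed by unknown: 0.744 × 8.589×10⁻⁴ = 6.390×10⁻⁴ mol.
Φ(unknown) = 2.47×10⁻⁴ / 6.390×10⁻⁴ = 0.39.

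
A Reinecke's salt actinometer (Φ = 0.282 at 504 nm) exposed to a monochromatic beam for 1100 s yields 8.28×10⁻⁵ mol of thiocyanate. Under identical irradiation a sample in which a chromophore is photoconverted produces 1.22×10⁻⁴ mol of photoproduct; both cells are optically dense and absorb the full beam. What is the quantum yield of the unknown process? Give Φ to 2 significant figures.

Photons absorbed by the actinometer: 8.28×10⁻⁵ / 0.282 = 2.936×10⁻⁴ mol.
Φ(unknown) = 1.22×10⁻⁴ / 2.936×10⁻⁴ = 0.42.

Φ = 0.42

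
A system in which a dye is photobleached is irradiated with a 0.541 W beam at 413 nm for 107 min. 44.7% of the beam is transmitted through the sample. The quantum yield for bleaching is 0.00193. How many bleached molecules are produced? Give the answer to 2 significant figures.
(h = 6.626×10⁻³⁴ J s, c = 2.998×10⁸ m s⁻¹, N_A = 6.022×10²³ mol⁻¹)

Photon energy at 413 nm: hc/λ = (6.626×10⁻³⁴)(2.998×10⁸)/(413×10⁻⁹) = 4.810×10⁻¹⁹ J.
Energy delivered: (0.541 W)(6420 s) = 3473 J.
Photons incident: 3473 / 4.810×10⁻¹⁹ = 7.220×10²¹, i.e. 7.220×10²¹/6.022×10²³ = 0.01199 mol.
Fraction absorbed: 1 − 44.7/100 = 0.5530.
Photons absorbed: 0.5530 × 0.01199 = 0.006630 mol.
Product: Φ × n_abs = 0.00193 × 0.006630 = 1.280×10⁻⁵ mol.
As a count: 1.280×10⁻⁵ × 6.022×10²³ = 7.7×10¹⁸.

7.7×10¹⁸ bleached molecules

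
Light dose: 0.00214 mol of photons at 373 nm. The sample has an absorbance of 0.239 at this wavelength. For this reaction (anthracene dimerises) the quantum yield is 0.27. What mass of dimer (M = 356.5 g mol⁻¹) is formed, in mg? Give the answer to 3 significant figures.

87.2 mg

Fraction absorbed: 1 − 10^(−0.239) = 0.4232.
Photons absorbed: 0.4232 × 0.00214 = 9.056e-4 mol.
Product: Φ × n_abs = 0.27 × 9.056e-4 = 2.445e-4 mol.
Mass: 2.445e-4 × 356.5 = 0.08716 g = 87.2 mg.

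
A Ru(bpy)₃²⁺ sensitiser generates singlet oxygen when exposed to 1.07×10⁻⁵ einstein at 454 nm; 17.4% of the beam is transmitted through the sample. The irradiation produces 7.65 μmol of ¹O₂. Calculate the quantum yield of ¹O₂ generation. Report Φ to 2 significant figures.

Φ = 0.87

Product: 7.65 μmol = 7.65×10⁻⁶ mol.
Fraction absorbed: 1 − 17.4/100 = 0.8260.
Photons absorbed: 0.8260 × 1.07×10⁻⁵ = 8.838×10⁻⁶ mol.
Φ = 7.65×10⁻⁶ mol / 8.838×10⁻⁶ mol photons = 0.87.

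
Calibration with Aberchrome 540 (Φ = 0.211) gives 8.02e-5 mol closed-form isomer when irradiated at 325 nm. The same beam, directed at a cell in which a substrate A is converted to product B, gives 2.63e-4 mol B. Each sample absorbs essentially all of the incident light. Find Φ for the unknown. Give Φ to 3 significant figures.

Φ = 0.692

Photons absorbed by the actinometer: 8.02e-5 / 0.211 = 3.801e-4 mol.
Φ(unknown) = 2.63e-4 / 3.801e-4 = 0.692.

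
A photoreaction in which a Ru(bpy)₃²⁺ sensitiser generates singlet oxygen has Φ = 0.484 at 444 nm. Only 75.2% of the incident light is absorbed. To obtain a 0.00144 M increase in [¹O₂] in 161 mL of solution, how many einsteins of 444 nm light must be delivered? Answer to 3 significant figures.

6.37×10⁻⁴ einstein

Product: (0.00144 M)(0.161 L) = 2.318×10⁻⁴ mol.
Photons that must be absorbed: 2.318×10⁻⁴ / 0.484 = 4.789×10⁻⁴ mol.
Incident photons needed: 4.789×10⁻⁴ / 0.752 = 6.368×10⁻⁴ mol.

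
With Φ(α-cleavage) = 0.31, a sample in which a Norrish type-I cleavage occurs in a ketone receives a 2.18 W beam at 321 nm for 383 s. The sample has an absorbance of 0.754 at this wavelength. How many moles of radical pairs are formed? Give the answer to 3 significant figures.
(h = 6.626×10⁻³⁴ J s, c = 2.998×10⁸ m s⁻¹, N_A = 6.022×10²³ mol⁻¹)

Photon energy at 321 nm: hc/λ = (6.626×10⁻³⁴)(2.998×10⁸)/(321×10⁻⁹) = 6.188×10⁻¹⁹ J.
Energy delivered: (2.18 W)(383 s) = 834.9 J.
Photons incident: 834.9 / 6.188×10⁻¹⁹ = 1.349×10²¹, i.e. 1.349×10²¹/6.022×10²³ = 0.002240 mol.
Fraction absorbed: 1 − 10^(−0.754) = 0.8238.
Photons absorbed: 0.8238 × 0.002240 = 0.001845 mol.
Product: Φ × n_abs = 0.31 × 0.001845 = 5.720×10⁻⁴ mol.

5.72×10⁻⁴ mol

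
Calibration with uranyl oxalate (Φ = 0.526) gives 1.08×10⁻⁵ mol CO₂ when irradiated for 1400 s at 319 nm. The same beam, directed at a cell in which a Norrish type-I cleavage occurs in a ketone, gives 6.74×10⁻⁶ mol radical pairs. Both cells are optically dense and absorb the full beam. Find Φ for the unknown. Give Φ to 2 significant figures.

Φ = 0.33

Photons absorbed by the actinometer: 1.08×10⁻⁵ / 0.526 = 2.053×10⁻⁵ mol.
Φ(unknown) = 6.74×10⁻⁶ / 2.053×10⁻⁵ = 0.33.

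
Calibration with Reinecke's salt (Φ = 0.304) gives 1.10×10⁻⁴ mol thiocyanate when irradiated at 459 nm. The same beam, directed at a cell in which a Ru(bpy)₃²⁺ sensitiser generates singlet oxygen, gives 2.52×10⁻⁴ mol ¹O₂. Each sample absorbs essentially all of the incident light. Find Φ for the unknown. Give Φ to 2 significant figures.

Photons absorbed by the actinometer: 1.10×10⁻⁴ / 0.304 = 3.618×10⁻⁴ mol.
Φ(unknown) = 2.52×10⁻⁴ / 3.618×10⁻⁴ = 0.70.

Φ = 0.70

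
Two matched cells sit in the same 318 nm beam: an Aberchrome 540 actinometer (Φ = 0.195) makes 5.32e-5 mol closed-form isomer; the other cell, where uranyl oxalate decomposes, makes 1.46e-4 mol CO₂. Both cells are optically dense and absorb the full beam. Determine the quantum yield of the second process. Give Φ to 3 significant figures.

Photons absorbed by the actinometer: 5.32e-5 / 0.195 = 2.728e-4 mol.
Φ(unknown) = 1.46e-4 / 2.728e-4 = 0.535.

Φ = 0.535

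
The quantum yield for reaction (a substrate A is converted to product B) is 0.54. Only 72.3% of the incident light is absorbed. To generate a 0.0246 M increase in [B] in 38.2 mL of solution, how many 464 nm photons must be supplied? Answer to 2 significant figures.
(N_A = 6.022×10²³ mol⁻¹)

1.4×10²¹ photons

Product: (0.0246 M)(0.0382 L) = 9.397×10⁻⁴ mol.
Photons that must be absorbed: 9.397×10⁻⁴ / 0.54 = 0.001740 mol.
Incident photons needed: 0.001740 / 0.723 = 0.002407 mol.
Photon count: 0.002407 × 6.022×10²³ = 1.4×10²¹.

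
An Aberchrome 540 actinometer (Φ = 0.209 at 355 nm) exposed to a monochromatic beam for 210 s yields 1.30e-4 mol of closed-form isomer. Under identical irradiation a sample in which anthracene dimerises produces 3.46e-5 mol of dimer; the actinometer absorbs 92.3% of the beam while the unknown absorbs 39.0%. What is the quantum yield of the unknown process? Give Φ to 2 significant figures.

Photons absorbed by the actinometer: 1.30e-4 / 0.209 = 6.220e-4 mol.
Incident flux: 6.220e-4 / 0.923 = 6.739e-4 einstein.
Absorbed by unknown: 0.390 × 6.739e-4 = 2.628e-4 mol.
Φ(unknown) = 3.46e-5 / 2.628e-4 = 0.13.

Φ = 0.13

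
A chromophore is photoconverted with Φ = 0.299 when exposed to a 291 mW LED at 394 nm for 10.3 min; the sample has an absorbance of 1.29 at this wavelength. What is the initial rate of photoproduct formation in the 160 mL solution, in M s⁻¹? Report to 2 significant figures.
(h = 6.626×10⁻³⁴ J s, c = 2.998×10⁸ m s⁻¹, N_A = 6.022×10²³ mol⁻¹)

1.7×10⁻⁶ M s⁻¹

Photon energy at 394 nm: hc/λ = (6.626×10⁻³⁴)(2.998×10⁸)/(394×10⁻⁹) = 5.042×10⁻¹⁹ J.
Energy delivered: (291 mW)(618 s) = 179.8 J.
Photons incident: 179.8 / 5.042×10⁻¹⁹ = 3.566×10²⁰, i.e. 3.566×10²⁰/6.022×10²³ = 5.922×10⁻⁴ mol.
Fraction absorbed: 1 − 10^(−1.29) = 0.9487.
Photons absorbed: 0.9487 × 5.922×10⁻⁴ = 5.618×10⁻⁴ mol.
Product formed: 0.299 × 5.618×10⁻⁴ = 1.680×10⁻⁴ mol.
Rate: 1.680×10⁻⁴ mol / (618 s × 0.16 L) = 1.7×10⁻⁶ M s⁻¹.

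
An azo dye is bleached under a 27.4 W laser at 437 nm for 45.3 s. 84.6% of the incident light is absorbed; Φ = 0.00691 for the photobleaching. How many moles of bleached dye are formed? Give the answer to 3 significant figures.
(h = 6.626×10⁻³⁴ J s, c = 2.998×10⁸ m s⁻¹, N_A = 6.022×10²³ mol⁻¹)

Photon energy at 437 nm: hc/λ = (6.626×10⁻³⁴)(2.998×10⁸)/(437×10⁻⁹) = 4.546×10⁻¹⁹ J.
Energy delivered: (27.4 W)(45.3 s) = 1241 J.
Photons incident: 1241 / 4.546×10⁻¹⁹ = 2.730×10²¹, i.e. 2.730×10²¹/6.022×10²³ = 0.004533 mol.
Photons absorbed: 0.846 × 0.004533 = 0.003835 mol.
Product: Φ × n_abs = 0.00691 × 0.003835 = 2.650×10⁻⁵ mol.

2.65×10⁻⁵ mol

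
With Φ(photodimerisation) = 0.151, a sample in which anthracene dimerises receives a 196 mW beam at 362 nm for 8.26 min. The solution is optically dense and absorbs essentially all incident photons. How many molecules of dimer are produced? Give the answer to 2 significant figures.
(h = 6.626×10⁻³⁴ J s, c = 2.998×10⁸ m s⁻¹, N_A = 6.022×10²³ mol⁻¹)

2.7×10¹⁹ molecules

Photon energy at 362 nm: hc/λ = (6.626×10⁻³⁴)(2.998×10⁸)/(362×10⁻⁹) = 5.487×10⁻¹⁹ J.
Energy delivered: (196 mW)(495.6 s) = 97.14 J.
Photons incident: 97.14 / 5.487×10⁻¹⁹ = 1.770×10²⁰, i.e. 1.770×10²⁰/6.022×10²³ = 2.939×10⁻⁴ mol.
Product: Φ × n_abs = 0.151 × 2.939×10⁻⁴ = 4.438×10⁻⁵ mol.
As a count: 4.438×10⁻⁵ × 6.022×10²³ = 2.7×10¹⁹.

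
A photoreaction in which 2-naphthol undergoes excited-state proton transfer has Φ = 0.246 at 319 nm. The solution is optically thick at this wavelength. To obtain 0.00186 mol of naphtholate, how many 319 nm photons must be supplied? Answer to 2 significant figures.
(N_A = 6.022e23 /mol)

Photons that must be absorbed: 0.00186 / 0.246 = 0.007561 mol.
Photon count: 0.007561 × 6.022e23 = 4.6e21.

4.6e21 photons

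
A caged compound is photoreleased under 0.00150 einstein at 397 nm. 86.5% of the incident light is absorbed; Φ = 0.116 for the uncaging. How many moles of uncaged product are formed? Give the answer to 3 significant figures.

Photons absorbed: 0.865 × 0.00150 = 0.001298 mol.
Product: Φ × n_abs = 0.116 × 0.001298 = 1.506×10⁻⁴ mol.

1.51×10⁻⁴ mol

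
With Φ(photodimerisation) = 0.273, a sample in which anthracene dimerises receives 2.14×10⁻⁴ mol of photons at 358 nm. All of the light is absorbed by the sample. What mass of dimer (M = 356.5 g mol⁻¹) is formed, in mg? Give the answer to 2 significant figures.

Product: Φ × n_abs = 0.273 × 2.14×10⁻⁴ = 5.842×10⁻⁵ mol.
Mass: 5.842×10⁻⁵ × 356.5 = 0.02083 g = 21 mg.

21 mg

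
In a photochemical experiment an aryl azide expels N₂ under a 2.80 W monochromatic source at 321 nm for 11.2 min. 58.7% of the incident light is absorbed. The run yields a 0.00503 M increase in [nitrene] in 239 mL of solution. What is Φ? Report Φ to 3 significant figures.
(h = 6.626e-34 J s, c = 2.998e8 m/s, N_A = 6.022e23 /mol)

Φ = 0.406

Product: (0.00503 M)(0.239 L) = 0.001202 mol.
Photon energy at 321 nm: hc/λ = (6.626e-34)(2.998e8)/(321e-9) = 6.188e-19 J.
Energy delivered: (2.80 W)(672 s) = 1882 J.
Photons incident: 1882 / 6.188e-19 = 3.041e21, i.e. 3.041e21/6.022e23 = 0.005050 mol.
Photons absorbed: 0.587 × 0.005050 = 0.002964 mol.
Φ = 0.001202 mol / 0.002964 mol photons = 0.406.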